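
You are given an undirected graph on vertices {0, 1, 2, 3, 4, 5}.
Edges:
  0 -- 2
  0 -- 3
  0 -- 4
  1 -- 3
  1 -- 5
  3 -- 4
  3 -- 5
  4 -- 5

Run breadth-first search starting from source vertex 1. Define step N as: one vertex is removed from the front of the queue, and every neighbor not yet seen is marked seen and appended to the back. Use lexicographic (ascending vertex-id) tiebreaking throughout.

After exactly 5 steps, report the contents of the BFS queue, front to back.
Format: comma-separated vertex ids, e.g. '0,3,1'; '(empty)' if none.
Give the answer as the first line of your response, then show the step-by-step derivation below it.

2

step 1: dequeue 1; queue=[3,5]; order=1
step 2: dequeue 3; queue=[5,0,4]; order=1,3
step 3: dequeue 5; queue=[0,4]; order=1,3,5
step 4: dequeue 0; queue=[4,2]; order=1,3,5,0
step 5: dequeue 4; queue=[2]; order=1,3,5,0,4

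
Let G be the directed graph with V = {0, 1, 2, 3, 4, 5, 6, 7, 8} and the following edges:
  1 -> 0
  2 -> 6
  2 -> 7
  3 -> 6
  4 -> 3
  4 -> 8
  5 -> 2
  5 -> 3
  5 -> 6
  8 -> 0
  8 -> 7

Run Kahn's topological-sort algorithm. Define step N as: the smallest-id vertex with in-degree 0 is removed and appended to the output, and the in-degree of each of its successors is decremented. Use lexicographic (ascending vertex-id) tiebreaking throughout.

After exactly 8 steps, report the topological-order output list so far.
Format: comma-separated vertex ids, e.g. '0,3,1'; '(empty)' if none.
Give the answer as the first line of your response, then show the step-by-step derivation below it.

1,4,5,2,3,6,8,0

step 1: output 1; order=[1]; indeg=(1,0,1,2,0,0,3,2,1)
step 2: output 4; order=[1,4]; indeg=(1,0,1,1,0,0,3,2,0)
step 3: output 5; order=[1,4,5]; indeg=(1,0,0,0,0,0,2,2,0)
step 4: output 2; order=[1,4,5,2]; indeg=(1,0,0,0,0,0,1,1,0)
step 5: output 3; order=[1,4,5,2,3]; indeg=(1,0,0,0,0,0,0,1,0)
step 6: output 6; order=[1,4,5,2,3,6]; indeg=(1,0,0,0,0,0,0,1,0)
step 7: output 8; order=[1,4,5,2,3,6,8]; indeg=(0,0,0,0,0,0,0,0,0)
step 8: output 0; order=[1,4,5,2,3,6,8,0]; indeg=(0,0,0,0,0,0,0,0,0)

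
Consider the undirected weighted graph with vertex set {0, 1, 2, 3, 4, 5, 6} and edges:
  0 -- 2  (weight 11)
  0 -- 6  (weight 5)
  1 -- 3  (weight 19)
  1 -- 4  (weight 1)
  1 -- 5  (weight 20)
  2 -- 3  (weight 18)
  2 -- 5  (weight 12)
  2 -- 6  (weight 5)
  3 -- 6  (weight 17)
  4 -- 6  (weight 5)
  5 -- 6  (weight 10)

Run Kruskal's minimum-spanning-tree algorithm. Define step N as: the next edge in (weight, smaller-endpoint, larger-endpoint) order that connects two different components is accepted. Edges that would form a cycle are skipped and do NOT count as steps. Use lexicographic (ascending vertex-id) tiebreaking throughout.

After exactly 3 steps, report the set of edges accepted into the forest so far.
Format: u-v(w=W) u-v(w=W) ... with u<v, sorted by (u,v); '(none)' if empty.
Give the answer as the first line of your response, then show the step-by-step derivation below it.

0-6(w=5) 1-4(w=1) 2-6(w=5)

step 1: add edge 1-4 (w=1); MST = {1-4(w=1)}
step 2: add edge 0-6 (w=5); MST = {0-6(w=5) 1-4(w=1)}
step 3: add edge 2-6 (w=5); MST = {0-6(w=5) 1-4(w=1) 2-6(w=5)}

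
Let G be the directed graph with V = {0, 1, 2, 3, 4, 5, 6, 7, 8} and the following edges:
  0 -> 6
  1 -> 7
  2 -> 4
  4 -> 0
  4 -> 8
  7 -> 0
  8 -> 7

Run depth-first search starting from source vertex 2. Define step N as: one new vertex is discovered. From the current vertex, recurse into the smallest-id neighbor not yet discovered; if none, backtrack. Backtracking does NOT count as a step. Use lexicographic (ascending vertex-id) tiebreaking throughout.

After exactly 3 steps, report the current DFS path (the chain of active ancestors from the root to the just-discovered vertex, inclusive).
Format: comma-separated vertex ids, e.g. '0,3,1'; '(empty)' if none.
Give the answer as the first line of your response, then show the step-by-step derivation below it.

2,4,0

step 1: discover 2; path=2; order=2
step 2: discover 4; path=2>4; order=2,4
step 3: discover 0; path=2>4>0; order=2,4,0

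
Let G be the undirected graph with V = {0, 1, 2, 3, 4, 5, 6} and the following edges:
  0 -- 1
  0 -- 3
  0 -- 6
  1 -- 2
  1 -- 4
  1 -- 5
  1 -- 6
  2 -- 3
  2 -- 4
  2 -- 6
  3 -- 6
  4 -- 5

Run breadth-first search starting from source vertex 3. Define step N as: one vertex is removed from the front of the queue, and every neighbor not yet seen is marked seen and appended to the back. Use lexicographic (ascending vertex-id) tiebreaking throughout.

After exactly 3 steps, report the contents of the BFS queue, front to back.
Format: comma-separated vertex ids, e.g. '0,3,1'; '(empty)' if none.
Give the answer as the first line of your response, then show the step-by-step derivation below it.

6,1,4

step 1: dequeue 3; queue=[0,2,6]; order=3
step 2: dequeue 0; queue=[2,6,1]; order=3,0
step 3: dequeue 2; queue=[6,1,4]; order=3,0,2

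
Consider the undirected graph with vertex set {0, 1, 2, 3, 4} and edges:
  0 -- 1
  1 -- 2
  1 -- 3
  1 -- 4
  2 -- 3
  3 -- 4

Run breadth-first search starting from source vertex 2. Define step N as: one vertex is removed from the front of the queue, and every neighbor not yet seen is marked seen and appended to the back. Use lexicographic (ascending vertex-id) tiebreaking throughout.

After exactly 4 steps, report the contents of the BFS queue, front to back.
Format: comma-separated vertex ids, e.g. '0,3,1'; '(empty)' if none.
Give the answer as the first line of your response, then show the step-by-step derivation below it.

4

step 1: dequeue 2; queue=[1,3]; order=2
step 2: dequeue 1; queue=[3,0,4]; order=2,1
step 3: dequeue 3; queue=[0,4]; order=2,1,3
step 4: dequeue 0; queue=[4]; order=2,1,3,0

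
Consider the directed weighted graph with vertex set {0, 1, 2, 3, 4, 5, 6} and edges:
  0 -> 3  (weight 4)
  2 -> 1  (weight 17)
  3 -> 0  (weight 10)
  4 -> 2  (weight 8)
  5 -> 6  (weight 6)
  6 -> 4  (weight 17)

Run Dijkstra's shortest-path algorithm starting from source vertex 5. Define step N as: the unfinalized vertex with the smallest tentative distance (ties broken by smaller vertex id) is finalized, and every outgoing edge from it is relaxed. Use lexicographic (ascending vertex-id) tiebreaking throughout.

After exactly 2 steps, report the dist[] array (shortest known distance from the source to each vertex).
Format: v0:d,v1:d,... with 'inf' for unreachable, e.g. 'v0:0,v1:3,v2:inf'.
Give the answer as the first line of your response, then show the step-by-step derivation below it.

v0:inf,v1:inf,v2:inf,v3:inf,v4:23,v5:0,v6:6

step 1: dist = v0:inf,v1:inf,v2:inf,v3:inf,v4:inf,v5:0,v6:6
step 2: dist = v0:inf,v1:inf,v2:inf,v3:inf,v4:23,v5:0,v6:6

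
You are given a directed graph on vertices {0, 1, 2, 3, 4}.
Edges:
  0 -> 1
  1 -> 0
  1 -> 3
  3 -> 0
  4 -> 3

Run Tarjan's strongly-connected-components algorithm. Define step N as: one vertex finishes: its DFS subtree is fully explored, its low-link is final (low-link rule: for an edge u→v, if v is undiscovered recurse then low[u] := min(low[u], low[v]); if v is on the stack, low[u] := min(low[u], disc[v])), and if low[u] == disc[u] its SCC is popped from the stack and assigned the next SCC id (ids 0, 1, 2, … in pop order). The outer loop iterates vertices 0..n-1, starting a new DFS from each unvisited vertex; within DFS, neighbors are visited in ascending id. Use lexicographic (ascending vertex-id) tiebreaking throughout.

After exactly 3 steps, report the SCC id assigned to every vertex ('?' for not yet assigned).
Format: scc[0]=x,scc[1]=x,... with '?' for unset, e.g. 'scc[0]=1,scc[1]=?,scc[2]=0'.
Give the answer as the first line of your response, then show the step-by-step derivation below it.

scc[0]=0,scc[1]=0,scc[2]=?,scc[3]=0,scc[4]=?

step 1: low=(low[0]=0,low[1]=0,low[2]=?,low[3]=0,low[4]=?); scc=(scc[0]=?,scc[1]=?,scc[2]=?,scc[3]=?,scc[4]=?)
step 2: low=(low[0]=0,low[1]=0,low[2]=?,low[3]=0,low[4]=?); scc=(scc[0]=?,scc[1]=?,scc[2]=?,scc[3]=?,scc[4]=?)
step 3: low=(low[0]=0,low[1]=0,low[2]=?,low[3]=0,low[4]=?); scc=(scc[0]=0,scc[1]=0,scc[2]=?,scc[3]=0,scc[4]=?)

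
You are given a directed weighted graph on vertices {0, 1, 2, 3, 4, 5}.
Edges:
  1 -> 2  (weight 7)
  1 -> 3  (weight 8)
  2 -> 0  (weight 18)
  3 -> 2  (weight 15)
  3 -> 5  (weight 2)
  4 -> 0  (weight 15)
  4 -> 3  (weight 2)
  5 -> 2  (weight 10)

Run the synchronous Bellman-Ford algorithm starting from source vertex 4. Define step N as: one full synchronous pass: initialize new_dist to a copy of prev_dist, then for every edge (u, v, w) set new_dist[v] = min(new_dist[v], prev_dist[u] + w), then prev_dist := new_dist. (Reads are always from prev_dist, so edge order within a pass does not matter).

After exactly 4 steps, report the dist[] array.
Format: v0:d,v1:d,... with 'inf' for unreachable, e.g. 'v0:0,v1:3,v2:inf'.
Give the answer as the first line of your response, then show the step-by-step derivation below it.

v0:15,v1:inf,v2:14,v3:2,v4:0,v5:4

step 1: dist = v0:15,v1:inf,v2:inf,v3:2,v4:0,v5:inf
step 2: dist = v0:15,v1:inf,v2:17,v3:2,v4:0,v5:4
step 3: dist = v0:15,v1:inf,v2:14,v3:2,v4:0,v5:4
step 4: dist = v0:15,v1:inf,v2:14,v3:2,v4:0,v5:4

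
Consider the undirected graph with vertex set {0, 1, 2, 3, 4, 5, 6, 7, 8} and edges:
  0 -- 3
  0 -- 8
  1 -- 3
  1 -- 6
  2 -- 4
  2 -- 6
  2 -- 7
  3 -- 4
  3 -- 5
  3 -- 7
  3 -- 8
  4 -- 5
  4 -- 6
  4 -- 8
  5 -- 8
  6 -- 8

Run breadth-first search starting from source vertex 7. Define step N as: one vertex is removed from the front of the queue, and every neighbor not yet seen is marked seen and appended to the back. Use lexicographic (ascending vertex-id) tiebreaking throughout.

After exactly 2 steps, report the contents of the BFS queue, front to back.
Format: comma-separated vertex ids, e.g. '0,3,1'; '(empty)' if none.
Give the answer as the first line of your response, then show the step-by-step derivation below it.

3,4,6

step 1: dequeue 7; queue=[2,3]; order=7
step 2: dequeue 2; queue=[3,4,6]; order=7,2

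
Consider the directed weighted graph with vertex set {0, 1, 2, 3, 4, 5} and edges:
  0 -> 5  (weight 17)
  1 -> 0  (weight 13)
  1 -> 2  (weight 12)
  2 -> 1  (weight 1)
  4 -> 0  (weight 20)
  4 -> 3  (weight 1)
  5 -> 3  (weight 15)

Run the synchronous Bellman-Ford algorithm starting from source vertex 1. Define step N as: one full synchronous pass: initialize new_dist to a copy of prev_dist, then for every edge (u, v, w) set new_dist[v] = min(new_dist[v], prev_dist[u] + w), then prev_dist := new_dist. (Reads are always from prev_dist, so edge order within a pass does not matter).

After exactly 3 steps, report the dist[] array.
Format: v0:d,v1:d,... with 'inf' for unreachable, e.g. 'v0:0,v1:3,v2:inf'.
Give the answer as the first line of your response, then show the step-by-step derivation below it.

v0:13,v1:0,v2:12,v3:45,v4:inf,v5:30

step 1: dist = v0:13,v1:0,v2:12,v3:inf,v4:inf,v5:inf
step 2: dist = v0:13,v1:0,v2:12,v3:inf,v4:inf,v5:30
step 3: dist = v0:13,v1:0,v2:12,v3:45,v4:inf,v5:30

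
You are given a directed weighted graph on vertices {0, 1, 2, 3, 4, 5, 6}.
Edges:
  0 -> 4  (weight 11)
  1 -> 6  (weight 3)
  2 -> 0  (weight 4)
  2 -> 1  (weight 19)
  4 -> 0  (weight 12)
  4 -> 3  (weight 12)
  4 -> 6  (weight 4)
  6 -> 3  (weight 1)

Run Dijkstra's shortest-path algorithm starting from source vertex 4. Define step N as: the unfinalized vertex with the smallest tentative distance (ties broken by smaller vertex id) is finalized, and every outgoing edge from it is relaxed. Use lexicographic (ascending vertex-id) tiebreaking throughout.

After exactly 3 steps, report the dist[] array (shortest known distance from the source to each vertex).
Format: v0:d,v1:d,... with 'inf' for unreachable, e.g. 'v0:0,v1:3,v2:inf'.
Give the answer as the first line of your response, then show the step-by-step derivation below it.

v0:12,v1:inf,v2:inf,v3:5,v4:0,v5:inf,v6:4

step 1: dist = v0:12,v1:inf,v2:inf,v3:12,v4:0,v5:inf,v6:4
step 2: dist = v0:12,v1:inf,v2:inf,v3:5,v4:0,v5:inf,v6:4
step 3: dist = v0:12,v1:inf,v2:inf,v3:5,v4:0,v5:inf,v6:4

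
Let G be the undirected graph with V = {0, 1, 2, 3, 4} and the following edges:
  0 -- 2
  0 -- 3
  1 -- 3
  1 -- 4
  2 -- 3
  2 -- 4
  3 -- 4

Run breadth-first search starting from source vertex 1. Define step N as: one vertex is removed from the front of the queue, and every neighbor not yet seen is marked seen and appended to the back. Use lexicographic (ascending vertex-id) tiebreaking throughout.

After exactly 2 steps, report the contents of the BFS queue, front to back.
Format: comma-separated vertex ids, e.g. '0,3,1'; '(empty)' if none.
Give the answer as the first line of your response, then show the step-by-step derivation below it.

4,0,2

step 1: dequeue 1; queue=[3,4]; order=1
step 2: dequeue 3; queue=[4,0,2]; order=1,3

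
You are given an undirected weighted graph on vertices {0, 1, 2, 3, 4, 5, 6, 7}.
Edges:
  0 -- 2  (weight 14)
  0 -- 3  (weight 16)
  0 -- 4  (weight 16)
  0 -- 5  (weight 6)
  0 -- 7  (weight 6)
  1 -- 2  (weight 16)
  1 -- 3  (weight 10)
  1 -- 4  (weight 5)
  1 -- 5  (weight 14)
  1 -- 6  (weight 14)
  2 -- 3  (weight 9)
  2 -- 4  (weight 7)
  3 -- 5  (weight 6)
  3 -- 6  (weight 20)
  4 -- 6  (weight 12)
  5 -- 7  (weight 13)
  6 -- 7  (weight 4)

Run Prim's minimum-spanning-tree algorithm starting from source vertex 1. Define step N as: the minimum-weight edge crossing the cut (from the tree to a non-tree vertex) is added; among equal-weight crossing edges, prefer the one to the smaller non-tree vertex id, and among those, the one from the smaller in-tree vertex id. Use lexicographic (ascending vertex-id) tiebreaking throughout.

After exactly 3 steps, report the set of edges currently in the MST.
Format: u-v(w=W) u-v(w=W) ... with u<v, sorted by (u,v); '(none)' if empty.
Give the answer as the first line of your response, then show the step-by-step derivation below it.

1-4(w=5) 2-3(w=9) 2-4(w=7)

step 1: add edge 1-4 (w=5); MST = {1-4(w=5)}
step 2: add edge 2-4 (w=7); MST = {1-4(w=5) 2-4(w=7)}
step 3: add edge 2-3 (w=9); MST = {1-4(w=5) 2-3(w=9) 2-4(w=7)}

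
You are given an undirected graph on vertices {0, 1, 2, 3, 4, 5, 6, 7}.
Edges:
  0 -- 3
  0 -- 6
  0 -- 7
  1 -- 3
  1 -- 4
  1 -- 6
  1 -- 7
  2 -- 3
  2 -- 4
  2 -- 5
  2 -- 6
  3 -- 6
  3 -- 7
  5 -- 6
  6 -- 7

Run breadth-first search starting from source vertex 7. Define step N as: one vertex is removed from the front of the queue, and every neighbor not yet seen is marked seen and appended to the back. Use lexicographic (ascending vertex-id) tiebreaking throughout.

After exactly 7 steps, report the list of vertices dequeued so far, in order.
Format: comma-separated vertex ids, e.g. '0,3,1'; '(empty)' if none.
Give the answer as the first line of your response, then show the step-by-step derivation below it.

7,0,1,3,6,4,2

step 1: dequeue 7; queue=[0,1,3,6]; order=7
step 2: dequeue 0; queue=[1,3,6]; order=7,0
step 3: dequeue 1; queue=[3,6,4]; order=7,0,1
step 4: dequeue 3; queue=[6,4,2]; order=7,0,1,3
step 5: dequeue 6; queue=[4,2,5]; order=7,0,1,3,6
step 6: dequeue 4; queue=[2,5]; order=7,0,1,3,6,4
step 7: dequeue 2; queue=[5]; order=7,0,1,3,6,4,2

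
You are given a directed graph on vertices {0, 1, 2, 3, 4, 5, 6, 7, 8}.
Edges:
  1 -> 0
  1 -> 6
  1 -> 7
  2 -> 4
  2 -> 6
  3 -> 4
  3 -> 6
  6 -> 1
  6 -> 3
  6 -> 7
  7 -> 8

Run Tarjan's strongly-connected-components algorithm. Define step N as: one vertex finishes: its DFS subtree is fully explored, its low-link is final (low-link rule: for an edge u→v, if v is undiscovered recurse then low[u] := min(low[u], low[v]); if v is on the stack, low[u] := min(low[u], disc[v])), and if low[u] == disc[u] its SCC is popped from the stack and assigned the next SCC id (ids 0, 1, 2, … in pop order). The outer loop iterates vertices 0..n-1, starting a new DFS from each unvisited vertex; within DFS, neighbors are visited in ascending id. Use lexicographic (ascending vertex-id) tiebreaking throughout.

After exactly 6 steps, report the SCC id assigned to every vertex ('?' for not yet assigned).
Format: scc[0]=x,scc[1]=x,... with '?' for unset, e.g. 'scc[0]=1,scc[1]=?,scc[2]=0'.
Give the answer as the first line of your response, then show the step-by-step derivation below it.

scc[0]=0,scc[1]=?,scc[2]=?,scc[3]=?,scc[4]=1,scc[5]=?,scc[6]=?,scc[7]=3,scc[8]=2

step 1: low=(low[0]=0,low[1]=?,low[2]=?,low[3]=?,low[4]=?,low[5]=?,low[6]=?,low[7]=?,low[8]=?); scc=(scc[0]=0,scc[1]=?,scc[2]=?,scc[3]=?,scc[4]=?,scc[5]=?,scc[6]=?,scc[7]=?,scc[8]=?)
step 2: low=(low[0]=0,low[1]=1,low[2]=?,low[3]=3,low[4]=4,low[5]=?,low[6]=1,low[7]=?,low[8]=?); scc=(scc[0]=0,scc[1]=?,scc[2]=?,scc[3]=?,scc[4]=1,scc[5]=?,scc[6]=?,scc[7]=?,scc[8]=?)
step 3: low=(low[0]=0,low[1]=1,low[2]=?,low[3]=2,low[4]=4,low[5]=?,low[6]=1,low[7]=?,low[8]=?); scc=(scc[0]=0,scc[1]=?,scc[2]=?,scc[3]=?,scc[4]=1,scc[5]=?,scc[6]=?,scc[7]=?,scc[8]=?)
step 4: low=(low[0]=0,low[1]=1,low[2]=?,low[3]=2,low[4]=4,low[5]=?,low[6]=1,low[7]=5,low[8]=6); scc=(scc[0]=0,scc[1]=?,scc[2]=?,scc[3]=?,scc[4]=1,scc[5]=?,scc[6]=?,scc[7]=?,scc[8]=2)
step 5: low=(low[0]=0,low[1]=1,low[2]=?,low[3]=2,low[4]=4,low[5]=?,low[6]=1,low[7]=5,low[8]=6); scc=(scc[0]=0,scc[1]=?,scc[2]=?,scc[3]=?,scc[4]=1,scc[5]=?,scc[6]=?,scc[7]=3,scc[8]=2)
step 6: low=(low[0]=0,low[1]=1,low[2]=?,low[3]=2,low[4]=4,low[5]=?,low[6]=1,low[7]=5,low[8]=6); scc=(scc[0]=0,scc[1]=?,scc[2]=?,scc[3]=?,scc[4]=1,scc[5]=?,scc[6]=?,scc[7]=3,scc[8]=2)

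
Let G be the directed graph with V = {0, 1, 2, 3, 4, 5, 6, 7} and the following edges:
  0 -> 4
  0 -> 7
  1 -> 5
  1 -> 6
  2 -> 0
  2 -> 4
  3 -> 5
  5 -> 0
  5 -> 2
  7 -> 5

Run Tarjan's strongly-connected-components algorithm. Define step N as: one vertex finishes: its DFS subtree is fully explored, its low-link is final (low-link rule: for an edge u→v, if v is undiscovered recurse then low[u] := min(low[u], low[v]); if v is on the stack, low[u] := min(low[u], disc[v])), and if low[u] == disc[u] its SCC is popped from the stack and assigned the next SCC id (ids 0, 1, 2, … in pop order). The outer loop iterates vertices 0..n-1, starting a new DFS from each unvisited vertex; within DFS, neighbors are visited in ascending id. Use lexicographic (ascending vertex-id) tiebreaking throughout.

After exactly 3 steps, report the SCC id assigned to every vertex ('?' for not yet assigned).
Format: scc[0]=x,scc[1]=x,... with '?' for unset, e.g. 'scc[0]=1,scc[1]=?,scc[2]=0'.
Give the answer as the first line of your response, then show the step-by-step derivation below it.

scc[0]=?,scc[1]=?,scc[2]=?,scc[3]=?,scc[4]=0,scc[5]=?,scc[6]=?,scc[7]=?

step 1: low=(low[0]=0,low[1]=?,low[2]=?,low[3]=?,low[4]=1,low[5]=?,low[6]=?,low[7]=?); scc=(scc[0]=?,scc[1]=?,scc[2]=?,scc[3]=?,scc[4]=0,scc[5]=?,scc[6]=?,scc[7]=?)
step 2: low=(low[0]=0,low[1]=?,low[2]=0,low[3]=?,low[4]=1,low[5]=0,low[6]=?,low[7]=2); scc=(scc[0]=?,scc[1]=?,scc[2]=?,scc[3]=?,scc[4]=0,scc[5]=?,scc[6]=?,scc[7]=?)
step 3: low=(low[0]=0,low[1]=?,low[2]=0,low[3]=?,low[4]=1,low[5]=0,low[6]=?,low[7]=2); scc=(scc[0]=?,scc[1]=?,scc[2]=?,scc[3]=?,scc[4]=0,scc[5]=?,scc[6]=?,scc[7]=?)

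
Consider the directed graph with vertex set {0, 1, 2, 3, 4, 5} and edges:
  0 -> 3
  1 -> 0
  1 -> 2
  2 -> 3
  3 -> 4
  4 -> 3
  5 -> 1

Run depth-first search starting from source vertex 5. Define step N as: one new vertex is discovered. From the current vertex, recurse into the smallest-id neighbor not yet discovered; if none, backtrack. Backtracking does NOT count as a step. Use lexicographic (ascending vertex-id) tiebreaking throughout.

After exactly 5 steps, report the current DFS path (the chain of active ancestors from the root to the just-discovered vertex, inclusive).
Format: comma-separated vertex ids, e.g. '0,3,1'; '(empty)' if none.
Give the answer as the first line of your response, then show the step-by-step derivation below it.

5,1,0,3,4

step 1: discover 5; path=5; order=5
step 2: discover 1; path=5>1; order=5,1
step 3: discover 0; path=5>1>0; order=5,1,0
step 4: discover 3; path=5>1>0>3; order=5,1,0,3
step 5: discover 4; path=5>1>0>3>4; order=5,1,0,3,4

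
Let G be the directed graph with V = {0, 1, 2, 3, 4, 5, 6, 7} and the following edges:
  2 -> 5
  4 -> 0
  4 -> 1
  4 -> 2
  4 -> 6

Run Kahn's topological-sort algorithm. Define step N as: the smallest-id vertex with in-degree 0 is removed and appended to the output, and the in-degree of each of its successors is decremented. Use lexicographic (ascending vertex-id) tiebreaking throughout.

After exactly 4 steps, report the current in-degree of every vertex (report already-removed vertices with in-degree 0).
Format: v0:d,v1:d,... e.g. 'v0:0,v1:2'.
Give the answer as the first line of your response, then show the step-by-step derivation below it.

v0:0,v1:0,v2:0,v3:0,v4:0,v5:1,v6:0,v7:0

step 1: output 3; order=[3]; indeg=(1,1,1,0,0,1,1,0)
step 2: output 4; order=[3,4]; indeg=(0,0,0,0,0,1,0,0)
step 3: output 0; order=[3,4,0]; indeg=(0,0,0,0,0,1,0,0)
step 4: output 1; order=[3,4,0,1]; indeg=(0,0,0,0,0,1,0,0)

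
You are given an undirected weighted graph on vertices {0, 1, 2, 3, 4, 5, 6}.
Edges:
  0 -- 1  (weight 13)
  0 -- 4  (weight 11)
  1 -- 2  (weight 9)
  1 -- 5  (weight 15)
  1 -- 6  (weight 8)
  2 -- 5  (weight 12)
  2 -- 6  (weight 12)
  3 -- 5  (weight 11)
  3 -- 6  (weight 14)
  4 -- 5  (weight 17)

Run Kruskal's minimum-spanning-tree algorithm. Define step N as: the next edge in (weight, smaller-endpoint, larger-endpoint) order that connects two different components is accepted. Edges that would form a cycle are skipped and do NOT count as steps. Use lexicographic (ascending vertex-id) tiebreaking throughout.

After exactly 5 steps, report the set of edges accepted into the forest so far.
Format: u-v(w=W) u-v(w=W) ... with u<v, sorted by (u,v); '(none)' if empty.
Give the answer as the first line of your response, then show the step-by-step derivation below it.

0-4(w=11) 1-2(w=9) 1-6(w=8) 2-5(w=12) 3-5(w=11)

step 1: add edge 1-6 (w=8); MST = {1-6(w=8)}
step 2: add edge 1-2 (w=9); MST = {1-2(w=9) 1-6(w=8)}
step 3: add edge 0-4 (w=11); MST = {0-4(w=11) 1-2(w=9) 1-6(w=8)}
step 4: add edge 3-5 (w=11); MST = {0-4(w=11) 1-2(w=9) 1-6(w=8) 3-5(w=11)}
step 5: add edge 2-5 (w=12); MST = {0-4(w=11) 1-2(w=9) 1-6(w=8) 2-5(w=12) 3-5(w=11)}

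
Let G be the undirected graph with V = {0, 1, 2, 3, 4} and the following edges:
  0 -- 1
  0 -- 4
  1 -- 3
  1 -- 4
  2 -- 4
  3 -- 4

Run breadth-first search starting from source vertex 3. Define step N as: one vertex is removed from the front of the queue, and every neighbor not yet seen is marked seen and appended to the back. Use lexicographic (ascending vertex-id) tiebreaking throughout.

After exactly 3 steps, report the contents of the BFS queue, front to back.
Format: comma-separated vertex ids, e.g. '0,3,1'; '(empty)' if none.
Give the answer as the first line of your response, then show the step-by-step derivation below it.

0,2

step 1: dequeue 3; queue=[1,4]; order=3
step 2: dequeue 1; queue=[4,0]; order=3,1
step 3: dequeue 4; queue=[0,2]; order=3,1,4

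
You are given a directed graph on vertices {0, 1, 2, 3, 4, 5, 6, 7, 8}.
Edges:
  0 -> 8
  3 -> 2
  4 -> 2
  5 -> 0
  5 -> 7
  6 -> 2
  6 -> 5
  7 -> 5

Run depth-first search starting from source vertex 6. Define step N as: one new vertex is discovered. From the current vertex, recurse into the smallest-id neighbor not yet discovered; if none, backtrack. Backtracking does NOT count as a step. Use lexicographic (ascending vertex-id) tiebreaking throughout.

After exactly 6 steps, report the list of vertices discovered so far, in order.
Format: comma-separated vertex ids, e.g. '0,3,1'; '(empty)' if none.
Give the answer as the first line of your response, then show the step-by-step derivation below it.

6,2,5,0,8,7

step 1: discover 6; path=6; order=6
step 2: discover 2; path=6>2; order=6,2
step 3: discover 5; path=6>5; order=6,2,5
step 4: discover 0; path=6>5>0; order=6,2,5,0
step 5: discover 8; path=6>5>0>8; order=6,2,5,0,8
step 6: discover 7; path=6>5>7; order=6,2,5,0,8,7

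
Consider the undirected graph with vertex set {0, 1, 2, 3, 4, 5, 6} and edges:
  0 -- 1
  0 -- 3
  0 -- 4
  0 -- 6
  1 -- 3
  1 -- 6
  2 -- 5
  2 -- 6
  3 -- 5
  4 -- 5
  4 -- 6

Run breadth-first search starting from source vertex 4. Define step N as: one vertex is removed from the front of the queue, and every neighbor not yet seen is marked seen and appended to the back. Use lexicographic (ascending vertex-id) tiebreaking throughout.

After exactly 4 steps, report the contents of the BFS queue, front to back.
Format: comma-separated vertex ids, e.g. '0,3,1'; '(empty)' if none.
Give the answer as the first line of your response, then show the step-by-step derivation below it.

1,3,2

step 1: dequeue 4; queue=[0,5,6]; order=4
step 2: dequeue 0; queue=[5,6,1,3]; order=4,0
step 3: dequeue 5; queue=[6,1,3,2]; order=4,0,5
step 4: dequeue 6; queue=[1,3,2]; order=4,0,5,6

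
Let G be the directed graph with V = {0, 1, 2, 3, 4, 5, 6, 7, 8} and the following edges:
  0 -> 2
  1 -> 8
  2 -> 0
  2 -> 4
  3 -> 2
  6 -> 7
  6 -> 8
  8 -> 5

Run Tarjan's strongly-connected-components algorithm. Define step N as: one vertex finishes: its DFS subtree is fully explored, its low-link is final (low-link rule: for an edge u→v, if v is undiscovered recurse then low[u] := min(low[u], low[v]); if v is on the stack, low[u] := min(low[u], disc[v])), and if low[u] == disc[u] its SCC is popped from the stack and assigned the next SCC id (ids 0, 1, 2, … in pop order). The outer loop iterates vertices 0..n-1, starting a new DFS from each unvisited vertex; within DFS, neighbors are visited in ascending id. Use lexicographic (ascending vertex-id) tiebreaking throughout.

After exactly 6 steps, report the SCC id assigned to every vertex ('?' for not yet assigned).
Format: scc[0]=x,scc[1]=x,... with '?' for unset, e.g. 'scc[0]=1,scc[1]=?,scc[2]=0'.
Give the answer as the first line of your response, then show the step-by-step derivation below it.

scc[0]=1,scc[1]=4,scc[2]=1,scc[3]=?,scc[4]=0,scc[5]=2,scc[6]=?,scc[7]=?,scc[8]=3

step 1: low=(low[0]=0,low[1]=?,low[2]=0,low[3]=?,low[4]=2,low[5]=?,low[6]=?,low[7]=?,low[8]=?); scc=(scc[0]=?,scc[1]=?,scc[2]=?,scc[3]=?,scc[4]=0,scc[5]=?,scc[6]=?,scc[7]=?,scc[8]=?)
step 2: low=(low[0]=0,low[1]=?,low[2]=0,low[3]=?,low[4]=2,low[5]=?,low[6]=?,low[7]=?,low[8]=?); scc=(scc[0]=?,scc[1]=?,scc[2]=?,scc[3]=?,scc[4]=0,scc[5]=?,scc[6]=?,scc[7]=?,scc[8]=?)
step 3: low=(low[0]=0,low[1]=?,low[2]=0,low[3]=?,low[4]=2,low[5]=?,low[6]=?,low[7]=?,low[8]=?); scc=(scc[0]=1,scc[1]=?,scc[2]=1,scc[3]=?,scc[4]=0,scc[5]=?,scc[6]=?,scc[7]=?,scc[8]=?)
step 4: low=(low[0]=0,low[1]=3,low[2]=0,low[3]=?,low[4]=2,low[5]=5,low[6]=?,low[7]=?,low[8]=4); scc=(scc[0]=1,scc[1]=?,scc[2]=1,scc[3]=?,scc[4]=0,scc[5]=2,scc[6]=?,scc[7]=?,scc[8]=?)
step 5: low=(low[0]=0,low[1]=3,low[2]=0,low[3]=?,low[4]=2,low[5]=5,low[6]=?,low[7]=?,low[8]=4); scc=(scc[0]=1,scc[1]=?,scc[2]=1,scc[3]=?,scc[4]=0,scc[5]=2,scc[6]=?,scc[7]=?,scc[8]=3)
step 6: low=(low[0]=0,low[1]=3,low[2]=0,low[3]=?,low[4]=2,low[5]=5,low[6]=?,low[7]=?,low[8]=4); scc=(scc[0]=1,scc[1]=4,scc[2]=1,scc[3]=?,scc[4]=0,scc[5]=2,scc[6]=?,scc[7]=?,scc[8]=3)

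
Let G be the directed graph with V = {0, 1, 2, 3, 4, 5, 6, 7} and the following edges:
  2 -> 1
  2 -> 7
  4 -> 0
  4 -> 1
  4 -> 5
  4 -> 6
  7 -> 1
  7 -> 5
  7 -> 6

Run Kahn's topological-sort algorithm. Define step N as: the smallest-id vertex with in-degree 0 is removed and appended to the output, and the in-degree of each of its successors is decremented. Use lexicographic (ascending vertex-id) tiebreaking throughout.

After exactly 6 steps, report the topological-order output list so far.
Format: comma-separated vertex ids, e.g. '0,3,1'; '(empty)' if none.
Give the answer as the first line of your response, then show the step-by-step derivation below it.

2,3,4,0,7,1

step 1: output 2; order=[2]; indeg=(1,2,0,0,0,2,2,0)
step 2: output 3; order=[2,3]; indeg=(1,2,0,0,0,2,2,0)
step 3: output 4; order=[2,3,4]; indeg=(0,1,0,0,0,1,1,0)
step 4: output 0; order=[2,3,4,0]; indeg=(0,1,0,0,0,1,1,0)
step 5: output 7; order=[2,3,4,0,7]; indeg=(0,0,0,0,0,0,0,0)
step 6: output 1; order=[2,3,4,0,7,1]; indeg=(0,0,0,0,0,0,0,0)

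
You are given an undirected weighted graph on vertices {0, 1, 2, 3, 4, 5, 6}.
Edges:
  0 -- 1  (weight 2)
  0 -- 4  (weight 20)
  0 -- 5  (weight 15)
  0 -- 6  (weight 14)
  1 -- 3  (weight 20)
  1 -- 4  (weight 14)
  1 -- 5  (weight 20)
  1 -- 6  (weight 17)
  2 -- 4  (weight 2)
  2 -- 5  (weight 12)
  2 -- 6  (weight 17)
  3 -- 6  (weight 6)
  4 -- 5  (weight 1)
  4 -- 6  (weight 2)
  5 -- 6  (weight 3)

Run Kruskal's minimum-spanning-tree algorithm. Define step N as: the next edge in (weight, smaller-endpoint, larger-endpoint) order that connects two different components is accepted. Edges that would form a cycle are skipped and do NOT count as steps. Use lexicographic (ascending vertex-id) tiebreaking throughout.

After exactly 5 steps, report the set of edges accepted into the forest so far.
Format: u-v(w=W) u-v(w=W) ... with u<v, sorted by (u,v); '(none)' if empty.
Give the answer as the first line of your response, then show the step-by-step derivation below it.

0-1(w=2) 2-4(w=2) 3-6(w=6) 4-5(w=1) 4-6(w=2)

step 1: add edge 4-5 (w=1); MST = {4-5(w=1)}
step 2: add edge 0-1 (w=2); MST = {0-1(w=2) 4-5(w=1)}
step 3: add edge 2-4 (w=2); MST = {0-1(w=2) 2-4(w=2) 4-5(w=1)}
step 4: add edge 4-6 (w=2); MST = {0-1(w=2) 2-4(w=2) 4-5(w=1) 4-6(w=2)}
step 5: add edge 3-6 (w=6); MST = {0-1(w=2) 2-4(w=2) 3-6(w=6) 4-5(w=1) 4-6(w=2)}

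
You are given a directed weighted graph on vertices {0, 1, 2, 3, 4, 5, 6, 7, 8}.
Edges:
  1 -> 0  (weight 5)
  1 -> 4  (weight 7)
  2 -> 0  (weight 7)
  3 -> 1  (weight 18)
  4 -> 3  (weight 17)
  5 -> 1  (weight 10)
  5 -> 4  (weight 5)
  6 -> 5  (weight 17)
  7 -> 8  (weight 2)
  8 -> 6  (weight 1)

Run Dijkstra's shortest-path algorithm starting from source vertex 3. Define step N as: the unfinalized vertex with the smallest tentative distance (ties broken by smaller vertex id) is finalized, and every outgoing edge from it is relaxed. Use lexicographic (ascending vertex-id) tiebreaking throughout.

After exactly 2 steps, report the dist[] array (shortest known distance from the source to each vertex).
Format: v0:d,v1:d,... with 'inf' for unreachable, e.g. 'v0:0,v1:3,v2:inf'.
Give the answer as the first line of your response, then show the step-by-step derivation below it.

v0:23,v1:18,v2:inf,v3:0,v4:25,v5:inf,v6:inf,v7:inf,v8:inf

step 1: dist = v0:inf,v1:18,v2:inf,v3:0,v4:inf,v5:inf,v6:inf,v7:inf,v8:inf
step 2: dist = v0:23,v1:18,v2:inf,v3:0,v4:25,v5:inf,v6:inf,v7:inf,v8:inf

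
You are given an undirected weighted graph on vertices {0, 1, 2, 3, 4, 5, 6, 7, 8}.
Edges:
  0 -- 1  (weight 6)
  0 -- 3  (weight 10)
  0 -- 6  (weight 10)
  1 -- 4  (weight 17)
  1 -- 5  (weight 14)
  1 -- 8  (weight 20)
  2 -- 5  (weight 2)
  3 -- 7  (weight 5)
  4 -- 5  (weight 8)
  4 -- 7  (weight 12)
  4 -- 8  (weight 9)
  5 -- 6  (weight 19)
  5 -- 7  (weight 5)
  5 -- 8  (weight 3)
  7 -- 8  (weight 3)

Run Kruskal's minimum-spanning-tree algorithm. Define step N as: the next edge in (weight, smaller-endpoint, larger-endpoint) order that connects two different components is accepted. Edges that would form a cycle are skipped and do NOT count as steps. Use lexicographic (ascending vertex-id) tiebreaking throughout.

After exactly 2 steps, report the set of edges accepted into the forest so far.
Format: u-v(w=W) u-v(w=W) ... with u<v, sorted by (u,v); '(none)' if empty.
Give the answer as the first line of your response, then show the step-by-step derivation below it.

2-5(w=2) 5-8(w=3)

step 1: add edge 2-5 (w=2); MST = {2-5(w=2)}
step 2: add edge 5-8 (w=3); MST = {2-5(w=2) 5-8(w=3)}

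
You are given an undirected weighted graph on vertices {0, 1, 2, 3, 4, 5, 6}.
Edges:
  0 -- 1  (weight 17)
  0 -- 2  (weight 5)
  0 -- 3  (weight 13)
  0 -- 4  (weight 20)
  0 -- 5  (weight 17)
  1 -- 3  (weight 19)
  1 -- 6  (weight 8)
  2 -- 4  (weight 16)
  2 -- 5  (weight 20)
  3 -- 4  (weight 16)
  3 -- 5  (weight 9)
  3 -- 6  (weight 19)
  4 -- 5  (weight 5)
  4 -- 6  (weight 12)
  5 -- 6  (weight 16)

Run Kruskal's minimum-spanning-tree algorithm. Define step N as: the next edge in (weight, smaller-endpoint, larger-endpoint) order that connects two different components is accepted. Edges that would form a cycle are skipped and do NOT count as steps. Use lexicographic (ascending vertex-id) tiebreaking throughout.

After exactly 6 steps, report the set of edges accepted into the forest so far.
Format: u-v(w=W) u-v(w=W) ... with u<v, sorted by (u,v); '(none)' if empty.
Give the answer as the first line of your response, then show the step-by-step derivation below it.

0-2(w=5) 0-3(w=13) 1-6(w=8) 3-5(w=9) 4-5(w=5) 4-6(w=12)

step 1: add edge 0-2 (w=5); MST = {0-2(w=5)}
step 2: add edge 4-5 (w=5); MST = {0-2(w=5) 4-5(w=5)}
step 3: add edge 1-6 (w=8); MST = {0-2(w=5) 1-6(w=8) 4-5(w=5)}
step 4: add edge 3-5 (w=9); MST = {0-2(w=5) 1-6(w=8) 3-5(w=9) 4-5(w=5)}
step 5: add edge 4-6 (w=12); MST = {0-2(w=5) 1-6(w=8) 3-5(w=9) 4-5(w=5) 4-6(w=12)}
step 6: add edge 0-3 (w=13); MST = {0-2(w=5) 0-3(w=13) 1-6(w=8) 3-5(w=9) 4-5(w=5) 4-6(w=12)}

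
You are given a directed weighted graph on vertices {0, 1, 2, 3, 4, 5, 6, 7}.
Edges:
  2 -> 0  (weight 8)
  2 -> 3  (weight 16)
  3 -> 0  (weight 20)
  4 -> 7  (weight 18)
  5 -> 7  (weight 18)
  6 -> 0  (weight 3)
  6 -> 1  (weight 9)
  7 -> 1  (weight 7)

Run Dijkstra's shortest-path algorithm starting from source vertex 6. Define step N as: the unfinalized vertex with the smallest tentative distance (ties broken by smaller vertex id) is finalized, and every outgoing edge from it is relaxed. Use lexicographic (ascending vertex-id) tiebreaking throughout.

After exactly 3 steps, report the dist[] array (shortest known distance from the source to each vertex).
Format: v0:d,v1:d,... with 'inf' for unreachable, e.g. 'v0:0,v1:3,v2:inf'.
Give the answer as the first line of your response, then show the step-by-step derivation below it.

v0:3,v1:9,v2:inf,v3:inf,v4:inf,v5:inf,v6:0,v7:inf

step 1: dist = v0:3,v1:9,v2:inf,v3:inf,v4:inf,v5:inf,v6:0,v7:inf
step 2: dist = v0:3,v1:9,v2:inf,v3:inf,v4:inf,v5:inf,v6:0,v7:inf
step 3: dist = v0:3,v1:9,v2:inf,v3:inf,v4:inf,v5:inf,v6:0,v7:inf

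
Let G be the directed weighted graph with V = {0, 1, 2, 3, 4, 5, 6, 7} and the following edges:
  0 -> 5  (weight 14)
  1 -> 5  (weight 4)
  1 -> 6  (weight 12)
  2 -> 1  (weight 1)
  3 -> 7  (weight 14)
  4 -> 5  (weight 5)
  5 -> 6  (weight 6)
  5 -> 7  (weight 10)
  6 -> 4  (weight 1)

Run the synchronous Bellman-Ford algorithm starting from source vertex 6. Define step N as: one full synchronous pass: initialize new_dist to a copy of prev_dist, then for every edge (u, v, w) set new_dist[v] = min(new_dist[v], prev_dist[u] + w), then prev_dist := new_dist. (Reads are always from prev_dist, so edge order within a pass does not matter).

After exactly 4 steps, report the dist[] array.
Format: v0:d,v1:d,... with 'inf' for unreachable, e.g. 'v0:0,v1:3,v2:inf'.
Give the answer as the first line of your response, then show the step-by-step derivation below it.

v0:inf,v1:inf,v2:inf,v3:inf,v4:1,v5:6,v6:0,v7:16

step 1: dist = v0:inf,v1:inf,v2:inf,v3:inf,v4:1,v5:inf,v6:0,v7:inf
step 2: dist = v0:inf,v1:inf,v2:inf,v3:inf,v4:1,v5:6,v6:0,v7:inf
step 3: dist = v0:inf,v1:inf,v2:inf,v3:inf,v4:1,v5:6,v6:0,v7:16
step 4: dist = v0:inf,v1:inf,v2:inf,v3:inf,v4:1,v5:6,v6:0,v7:16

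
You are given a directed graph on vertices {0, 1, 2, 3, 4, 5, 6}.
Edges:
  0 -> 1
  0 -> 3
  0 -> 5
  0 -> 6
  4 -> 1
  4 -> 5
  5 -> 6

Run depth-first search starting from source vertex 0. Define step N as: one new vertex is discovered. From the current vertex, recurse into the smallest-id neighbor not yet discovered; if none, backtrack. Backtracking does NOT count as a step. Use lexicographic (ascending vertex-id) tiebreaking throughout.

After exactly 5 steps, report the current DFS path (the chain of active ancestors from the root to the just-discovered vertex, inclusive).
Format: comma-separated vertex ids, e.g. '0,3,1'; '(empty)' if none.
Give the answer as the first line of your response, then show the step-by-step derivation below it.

0,5,6

step 1: discover 0; path=0; order=0
step 2: discover 1; path=0>1; order=0,1
step 3: discover 3; path=0>3; order=0,1,3
step 4: discover 5; path=0>5; order=0,1,3,5
step 5: discover 6; path=0>5>6; order=0,1,3,5,6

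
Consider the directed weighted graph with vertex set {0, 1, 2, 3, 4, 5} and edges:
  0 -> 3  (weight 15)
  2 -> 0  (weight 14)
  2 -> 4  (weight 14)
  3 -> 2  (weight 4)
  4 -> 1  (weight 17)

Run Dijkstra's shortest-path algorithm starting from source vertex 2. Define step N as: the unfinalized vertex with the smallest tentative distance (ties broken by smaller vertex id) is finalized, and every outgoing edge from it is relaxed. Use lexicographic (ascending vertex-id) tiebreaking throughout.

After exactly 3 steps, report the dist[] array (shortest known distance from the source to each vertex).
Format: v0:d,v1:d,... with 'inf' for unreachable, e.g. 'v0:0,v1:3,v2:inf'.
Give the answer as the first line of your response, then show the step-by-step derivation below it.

v0:14,v1:31,v2:0,v3:29,v4:14,v5:inf

step 1: dist = v0:14,v1:inf,v2:0,v3:inf,v4:14,v5:inf
step 2: dist = v0:14,v1:inf,v2:0,v3:29,v4:14,v5:inf
step 3: dist = v0:14,v1:31,v2:0,v3:29,v4:14,v5:inf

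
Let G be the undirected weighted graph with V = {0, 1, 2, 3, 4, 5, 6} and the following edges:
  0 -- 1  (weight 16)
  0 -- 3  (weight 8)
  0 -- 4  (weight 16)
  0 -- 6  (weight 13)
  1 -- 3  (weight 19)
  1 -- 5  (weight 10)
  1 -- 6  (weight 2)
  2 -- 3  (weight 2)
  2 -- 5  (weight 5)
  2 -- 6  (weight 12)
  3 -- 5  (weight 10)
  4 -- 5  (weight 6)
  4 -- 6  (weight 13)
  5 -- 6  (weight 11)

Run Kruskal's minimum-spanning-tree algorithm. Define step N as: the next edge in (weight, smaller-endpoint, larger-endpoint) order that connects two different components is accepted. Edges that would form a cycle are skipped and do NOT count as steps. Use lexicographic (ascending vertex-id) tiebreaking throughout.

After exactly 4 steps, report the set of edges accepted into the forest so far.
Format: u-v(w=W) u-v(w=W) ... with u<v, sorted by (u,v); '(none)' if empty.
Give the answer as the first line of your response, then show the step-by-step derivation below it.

1-6(w=2) 2-3(w=2) 2-5(w=5) 4-5(w=6)

step 1: add edge 1-6 (w=2); MST = {1-6(w=2)}
step 2: add edge 2-3 (w=2); MST = {1-6(w=2) 2-3(w=2)}
step 3: add edge 2-5 (w=5); MST = {1-6(w=2) 2-3(w=2) 2-5(w=5)}
step 4: add edge 4-5 (w=6); MST = {1-6(w=2) 2-3(w=2) 2-5(w=5) 4-5(w=6)}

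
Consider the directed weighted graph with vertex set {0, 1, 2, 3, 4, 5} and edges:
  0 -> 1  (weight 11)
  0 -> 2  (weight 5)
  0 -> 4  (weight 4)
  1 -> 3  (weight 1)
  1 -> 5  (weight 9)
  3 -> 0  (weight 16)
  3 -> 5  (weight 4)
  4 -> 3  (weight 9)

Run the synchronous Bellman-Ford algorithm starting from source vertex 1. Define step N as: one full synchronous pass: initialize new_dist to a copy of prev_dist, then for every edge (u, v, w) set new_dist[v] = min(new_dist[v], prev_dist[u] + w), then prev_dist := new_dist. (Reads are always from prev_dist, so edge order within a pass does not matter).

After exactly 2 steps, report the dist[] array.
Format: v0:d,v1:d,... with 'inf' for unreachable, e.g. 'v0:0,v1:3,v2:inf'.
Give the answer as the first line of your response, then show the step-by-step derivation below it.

v0:17,v1:0,v2:inf,v3:1,v4:inf,v5:5

step 1: dist = v0:inf,v1:0,v2:inf,v3:1,v4:inf,v5:9
step 2: dist = v0:17,v1:0,v2:inf,v3:1,v4:inf,v5:5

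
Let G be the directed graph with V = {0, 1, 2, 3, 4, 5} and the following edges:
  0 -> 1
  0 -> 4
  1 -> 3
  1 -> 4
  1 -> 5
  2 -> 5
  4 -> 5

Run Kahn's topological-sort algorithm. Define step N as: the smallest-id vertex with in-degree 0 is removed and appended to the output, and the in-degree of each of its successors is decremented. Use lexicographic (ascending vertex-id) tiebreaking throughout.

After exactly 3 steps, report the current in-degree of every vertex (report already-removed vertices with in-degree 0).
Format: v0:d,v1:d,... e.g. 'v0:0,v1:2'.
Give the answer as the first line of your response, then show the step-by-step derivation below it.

v0:0,v1:0,v2:0,v3:0,v4:0,v5:1

step 1: output 0; order=[0]; indeg=(0,0,0,1,1,3)
step 2: output 1; order=[0,1]; indeg=(0,0,0,0,0,2)
step 3: output 2; order=[0,1,2]; indeg=(0,0,0,0,0,1)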